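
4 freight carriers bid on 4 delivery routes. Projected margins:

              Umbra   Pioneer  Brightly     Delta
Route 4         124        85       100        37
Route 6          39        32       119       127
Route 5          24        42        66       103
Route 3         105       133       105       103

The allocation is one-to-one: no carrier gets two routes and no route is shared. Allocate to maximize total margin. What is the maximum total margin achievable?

Maximum total: $479k

Optimal: Umbra→Route 4 ($124k), Pioneer→Route 3 ($133k), Brightly→Route 6 ($119k), Delta→Route 5 ($103k) — total 124+133+119+103 = $479k.
Max-entry greedy (repeatedly take the single best remaining cell) gives $450k, worse by 29.
Next-best assignment: Umbra→Route 4, Pioneer→Route 3, Brightly→Route 5, Delta→Route 6 = $450k.
Swapping Brightly↔Umbra (Brightly→Route 4 $100k, Umbra→Route 6 $39k) loses 104.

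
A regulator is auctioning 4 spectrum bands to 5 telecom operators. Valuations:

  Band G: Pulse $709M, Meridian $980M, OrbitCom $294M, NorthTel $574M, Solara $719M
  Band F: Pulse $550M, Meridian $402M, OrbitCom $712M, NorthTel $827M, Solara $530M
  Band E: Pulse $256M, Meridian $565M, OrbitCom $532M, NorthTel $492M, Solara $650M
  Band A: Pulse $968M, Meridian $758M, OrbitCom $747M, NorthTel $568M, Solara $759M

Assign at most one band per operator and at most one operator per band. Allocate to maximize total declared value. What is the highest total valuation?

Optimal: Meridian→Band G ($980M), NorthTel→Band F ($827M), Solara→Band E ($650M), Pulse→Band A ($968M) — total 980+827+650+968 = $3425M.
Row-greedy (each operator in turn takes its best remaining band) gives $3152M, worse by 273.
Next-best assignment: Meridian→Band G, OrbitCom→Band F, Solara→Band E, Pulse→Band A = $3310M.
Every other assignment is strictly worse.

Maximum total: $3425M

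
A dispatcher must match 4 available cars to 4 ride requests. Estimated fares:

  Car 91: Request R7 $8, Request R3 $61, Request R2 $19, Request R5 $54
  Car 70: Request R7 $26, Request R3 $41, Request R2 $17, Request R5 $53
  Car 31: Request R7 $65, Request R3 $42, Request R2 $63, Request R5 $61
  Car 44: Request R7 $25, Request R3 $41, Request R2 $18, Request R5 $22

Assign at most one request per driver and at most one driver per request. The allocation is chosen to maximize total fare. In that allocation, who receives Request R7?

Car 44 receives Request R7.

This is the linear assignment problem.
Optimal: Car 91→Request R3 ($61), Car 70→Request R5 ($53), Car 31→Request R2 ($63), Car 44→Request R7 ($25) — total 61+53+63+25 = $202.
Column-greedy (each request in turn goes to its best remaining driver) gives $197, worse by 5.
Car 44's own top request is Request R3 ($41), but forcing Car 44→Request R3 and reassigning the rest optimally gives only $184 — worse by 18.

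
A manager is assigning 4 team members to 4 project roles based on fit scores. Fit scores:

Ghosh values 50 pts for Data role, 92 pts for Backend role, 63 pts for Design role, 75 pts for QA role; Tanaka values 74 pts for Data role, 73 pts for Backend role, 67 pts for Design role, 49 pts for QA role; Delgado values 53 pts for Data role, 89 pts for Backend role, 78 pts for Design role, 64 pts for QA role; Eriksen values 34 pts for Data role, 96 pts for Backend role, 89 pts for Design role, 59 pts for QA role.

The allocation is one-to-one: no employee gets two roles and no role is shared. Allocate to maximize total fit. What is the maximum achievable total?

Max total: 327 pts

This is a one-to-one assignment (maximum-weight bipartite matching).
Optimal: Ghosh→QA role (75 pts), Tanaka→Data role (74 pts), Delgado→Backend role (89 pts), Eriksen→Design role (89 pts) — total 75+74+89+89 = 327 pts.
Max-entry greedy (repeatedly take the single best remaining cell) gives 323 pts, worse by 4.
Next-best assignment: Ghosh→QA role, Tanaka→Data role, Delgado→Design role, Eriksen→Backend role = 323 pts.
Checked against all permutations: 327 pts is optimal.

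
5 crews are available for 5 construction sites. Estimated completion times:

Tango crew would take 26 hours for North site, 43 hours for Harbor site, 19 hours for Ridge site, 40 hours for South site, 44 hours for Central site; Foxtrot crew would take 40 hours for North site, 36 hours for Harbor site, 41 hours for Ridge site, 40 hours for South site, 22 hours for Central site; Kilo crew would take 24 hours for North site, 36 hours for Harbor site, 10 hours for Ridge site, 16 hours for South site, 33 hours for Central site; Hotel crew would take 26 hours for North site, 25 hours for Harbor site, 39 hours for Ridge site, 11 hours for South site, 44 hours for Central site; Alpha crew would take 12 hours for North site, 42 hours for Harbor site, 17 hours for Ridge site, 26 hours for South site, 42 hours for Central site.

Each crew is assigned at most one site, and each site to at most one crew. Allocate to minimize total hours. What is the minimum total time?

Treat this as an assignment problem: match each crew to one site.
Optimal: Tango crew→Ridge site (19 hours), Foxtrot crew→Central site (22 hours), Kilo crew→South site (16 hours), Hotel crew→Harbor site (25 hours), Alpha crew→North site (12 hours) — total 19+22+16+25+12 = 94 hours.
Min-entry greedy (repeatedly take the single cheapest remaining cell) gives 98 hours, worse by 4.
Next-best assignment: Tango crew→Harbor site, Foxtrot crew→Central site, Kilo crew→Ridge site, Hotel crew→South site, Alpha crew→North site = 98 hours.
Checked against all permutations: 94 hours is optimal.

Min total: 94 hours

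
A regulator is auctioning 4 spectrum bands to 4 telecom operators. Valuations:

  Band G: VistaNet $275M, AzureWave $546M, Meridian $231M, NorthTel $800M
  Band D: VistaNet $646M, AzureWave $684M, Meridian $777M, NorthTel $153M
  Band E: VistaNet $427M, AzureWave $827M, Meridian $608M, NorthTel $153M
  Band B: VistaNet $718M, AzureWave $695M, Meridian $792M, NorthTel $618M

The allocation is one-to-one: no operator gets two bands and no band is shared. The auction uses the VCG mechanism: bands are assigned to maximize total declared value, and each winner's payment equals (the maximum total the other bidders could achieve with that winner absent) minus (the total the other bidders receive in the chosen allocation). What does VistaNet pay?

Efficient allocation: VistaNet→Band B ($718M), AzureWave→Band E ($827M), Meridian→Band D ($777M), NorthTel→Band G ($800M); total welfare W = $3122M.
VistaNet receives Band B at value $718M, so the others get W − 718 = $2404M.
Without VistaNet: best allocation of the remaining 3 bidders over all 4 bands is AzureWave→Band E ($827M), Meridian→Band B ($792M), NorthTel→Band G ($800M), total $2419M.
VCG payment = (others' best without VistaNet) − (others' welfare with VistaNet) = 2419 − 2404 = $15M.

VistaNet pays $15M.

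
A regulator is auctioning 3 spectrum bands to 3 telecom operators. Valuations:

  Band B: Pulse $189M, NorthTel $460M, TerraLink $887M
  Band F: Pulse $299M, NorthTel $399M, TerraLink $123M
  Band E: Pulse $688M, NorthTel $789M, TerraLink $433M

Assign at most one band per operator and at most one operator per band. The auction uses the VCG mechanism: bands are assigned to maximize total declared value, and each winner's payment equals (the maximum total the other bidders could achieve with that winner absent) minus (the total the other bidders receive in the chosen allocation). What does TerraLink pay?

TerraLink pays $60M.

Efficient allocation: Pulse→Band F ($299M), NorthTel→Band E ($789M), TerraLink→Band B ($887M); total welfare W = $1975M.
TerraLink receives Band B at value $887M, so the others get W − 887 = $1088M.
Without TerraLink: best allocation of the remaining 2 bidders over all 3 bands is Pulse→Band E ($688M), NorthTel→Band B ($460M), total $1148M.
VCG payment = (others' best without TerraLink) − (others' welfare with TerraLink) = 1148 − 1088 = $60M.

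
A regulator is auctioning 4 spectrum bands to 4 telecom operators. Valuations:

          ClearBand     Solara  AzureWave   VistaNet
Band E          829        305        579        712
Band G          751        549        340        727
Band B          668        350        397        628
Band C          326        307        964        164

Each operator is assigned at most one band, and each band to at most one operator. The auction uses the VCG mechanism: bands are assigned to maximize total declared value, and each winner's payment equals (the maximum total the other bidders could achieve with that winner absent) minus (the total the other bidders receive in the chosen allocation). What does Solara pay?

Solara pays $99M.

Efficient allocation: ClearBand→Band E ($829M), Solara→Band G ($549M), AzureWave→Band C ($964M), VistaNet→Band B ($628M); total welfare W = $2970M.
Solara receives Band G at value $549M, so the others get W − 549 = $2421M.
Without Solara: best allocation of the remaining 3 bidders over all 4 bands is ClearBand→Band E ($829M), AzureWave→Band C ($964M), VistaNet→Band G ($727M), total $2520M.
VCG payment = (others' best without Solara) − (others' welfare with Solara) = 2520 − 2421 = $99M.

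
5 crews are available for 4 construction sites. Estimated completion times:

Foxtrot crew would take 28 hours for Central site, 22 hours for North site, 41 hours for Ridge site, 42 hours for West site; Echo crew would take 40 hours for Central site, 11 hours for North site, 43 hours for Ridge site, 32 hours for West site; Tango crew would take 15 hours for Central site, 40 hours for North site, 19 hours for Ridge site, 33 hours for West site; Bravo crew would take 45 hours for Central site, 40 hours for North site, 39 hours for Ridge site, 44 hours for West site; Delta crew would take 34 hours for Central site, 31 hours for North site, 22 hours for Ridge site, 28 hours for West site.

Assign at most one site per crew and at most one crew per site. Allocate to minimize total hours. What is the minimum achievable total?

Min total: 86 hours

This is a one-to-one assignment (minimum-cost bipartite matching).
Optimal: Foxtrot crew→Central site (28 hours), Echo crew→North site (11 hours), Tango crew→Ridge site (19 hours), Delta crew→West site (28 hours) — total 28+11+19+28 = 86 hours.
Min-entry greedy (repeatedly take the single cheapest remaining cell) gives 90 hours, worse by 4.
Next-best assignment: Tango crew→Central site, Echo crew→North site, Delta crew→Ridge site, Foxtrot crew→West site = 90 hours.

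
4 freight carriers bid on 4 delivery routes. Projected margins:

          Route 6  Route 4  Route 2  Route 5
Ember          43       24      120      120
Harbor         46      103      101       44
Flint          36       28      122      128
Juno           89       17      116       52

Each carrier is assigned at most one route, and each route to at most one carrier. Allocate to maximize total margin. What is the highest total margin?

Max total: $440k

This is a one-to-one assignment (maximum-weight bipartite matching).
Optimal: Ember→Route 2 ($120k), Harbor→Route 4 ($103k), Flint→Route 5 ($128k), Juno→Route 6 ($89k) — total 120+103+128+89 = $440k.
Column-greedy (each route in turn goes to its best remaining carrier) gives $434k, worse by 6.
Next-best assignment: Ember→Route 5, Harbor→Route 4, Flint→Route 2, Juno→Route 6 = $434k.
Checked against all permutations: $440k is optimal.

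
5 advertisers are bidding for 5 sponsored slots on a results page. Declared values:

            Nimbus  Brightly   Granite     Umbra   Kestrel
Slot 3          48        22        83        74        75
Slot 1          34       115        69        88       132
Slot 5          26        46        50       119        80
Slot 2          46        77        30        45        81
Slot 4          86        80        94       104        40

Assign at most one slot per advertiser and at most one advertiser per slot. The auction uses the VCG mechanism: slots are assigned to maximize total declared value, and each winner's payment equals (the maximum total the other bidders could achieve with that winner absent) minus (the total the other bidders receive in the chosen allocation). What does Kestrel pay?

Kestrel pays $38.

Efficient allocation: Nimbus→Slot 4 ($86), Brightly→Slot 2 ($77), Granite→Slot 3 ($83), Umbra→Slot 5 ($119), Kestrel→Slot 1 ($132); total welfare W = $497.
Kestrel receives Slot 1 at value $132, so the others get W − 132 = $365.
Without Kestrel: best allocation of the remaining 4 bidders over all 5 slots is Nimbus→Slot 4 ($86), Brightly→Slot 1 ($115), Granite→Slot 3 ($83), Umbra→Slot 5 ($119), total $403.
VCG payment = (others' best without Kestrel) − (others' welfare with Kestrel) = 403 − 365 = $38.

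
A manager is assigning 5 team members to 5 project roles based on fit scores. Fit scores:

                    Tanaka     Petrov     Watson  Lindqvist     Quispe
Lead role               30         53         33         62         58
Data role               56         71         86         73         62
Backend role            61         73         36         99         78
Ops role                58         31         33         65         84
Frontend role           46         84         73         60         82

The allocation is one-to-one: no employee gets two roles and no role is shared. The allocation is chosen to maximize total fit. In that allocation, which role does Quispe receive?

Quispe receives Lead role.

Optimal: Tanaka→Ops role (58 pts), Petrov→Frontend role (84 pts), Watson→Data role (86 pts), Lindqvist→Backend role (99 pts), Quispe→Lead role (58 pts) — total 58+84+86+99+58 = 385 pts.
Row-greedy (each employee in turn takes its best remaining role) gives 354 pts, worse by 31.
Quispe's own top role is Ops role (84 pts), but forcing Quispe→Ops role and reassigning the rest optimally gives only 383 pts — worse by 2.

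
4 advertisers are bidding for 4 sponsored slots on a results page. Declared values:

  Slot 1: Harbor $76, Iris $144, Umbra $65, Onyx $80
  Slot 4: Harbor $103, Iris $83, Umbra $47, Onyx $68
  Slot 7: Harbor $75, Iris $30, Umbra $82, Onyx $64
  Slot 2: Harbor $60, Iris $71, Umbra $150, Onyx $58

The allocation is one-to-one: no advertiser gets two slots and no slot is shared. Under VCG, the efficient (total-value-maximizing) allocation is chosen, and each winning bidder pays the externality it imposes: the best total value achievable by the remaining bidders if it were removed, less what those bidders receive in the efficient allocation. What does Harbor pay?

Harbor pays $4.

Efficient allocation: Harbor→Slot 4 ($103), Iris→Slot 1 ($144), Umbra→Slot 2 ($150), Onyx→Slot 7 ($64); total welfare W = $461.
Harbor receives Slot 4 at value $103, so the others get W − 103 = $358.
Without Harbor: best allocation of the remaining 3 bidders over all 4 slots is Iris→Slot 1 ($144), Umbra→Slot 2 ($150), Onyx→Slot 4 ($68), total $362.
VCG payment = (others' best without Harbor) − (others' welfare with Harbor) = 362 − 358 = $4.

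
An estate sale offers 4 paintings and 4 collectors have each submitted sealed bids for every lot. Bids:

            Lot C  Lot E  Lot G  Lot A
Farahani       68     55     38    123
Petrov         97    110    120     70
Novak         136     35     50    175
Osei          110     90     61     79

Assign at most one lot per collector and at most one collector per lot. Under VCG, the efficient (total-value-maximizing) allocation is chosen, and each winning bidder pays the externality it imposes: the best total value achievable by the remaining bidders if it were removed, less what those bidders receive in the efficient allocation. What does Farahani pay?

Efficient allocation: Farahani→Lot A ($123), Petrov→Lot G ($120), Novak→Lot C ($136), Osei→Lot E ($90); total welfare W = $469.
Farahani receives Lot A at value $123, so the others get W − 123 = $346.
Without Farahani: best allocation of the remaining 3 bidders over all 4 lots is Petrov→Lot G ($120), Novak→Lot A ($175), Osei→Lot C ($110), total $405.
VCG payment = (others' best without Farahani) − (others' welfare with Farahani) = 405 − 346 = $59.

Farahani pays $59.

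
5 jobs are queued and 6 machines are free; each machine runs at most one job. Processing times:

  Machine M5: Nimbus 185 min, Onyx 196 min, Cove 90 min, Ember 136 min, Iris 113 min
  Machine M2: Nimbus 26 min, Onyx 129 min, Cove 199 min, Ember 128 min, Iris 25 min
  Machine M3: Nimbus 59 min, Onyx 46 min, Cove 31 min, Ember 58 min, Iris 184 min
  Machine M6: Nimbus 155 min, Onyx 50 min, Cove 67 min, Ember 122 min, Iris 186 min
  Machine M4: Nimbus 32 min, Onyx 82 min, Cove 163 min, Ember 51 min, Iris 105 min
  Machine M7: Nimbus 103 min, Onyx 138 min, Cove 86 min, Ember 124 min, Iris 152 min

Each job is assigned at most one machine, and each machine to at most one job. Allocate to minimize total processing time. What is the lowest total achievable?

Treat this as an assignment problem: match each job to one machine.
Optimal: Nimbus→Machine M4 (32 min), Onyx→Machine M6 (50 min), Cove→Machine M7 (86 min), Ember→Machine M3 (58 min), Iris→Machine M2 (25 min) — total 32+50+86+58+25 = 251 min.
Min-entry greedy (repeatedly take the single cheapest remaining cell) gives 262 min, worse by 11.
Swapping Ember↔Iris (Ember→Machine M2 128 min, Iris→Machine M3 184 min) adds 229.

Min total: 251 min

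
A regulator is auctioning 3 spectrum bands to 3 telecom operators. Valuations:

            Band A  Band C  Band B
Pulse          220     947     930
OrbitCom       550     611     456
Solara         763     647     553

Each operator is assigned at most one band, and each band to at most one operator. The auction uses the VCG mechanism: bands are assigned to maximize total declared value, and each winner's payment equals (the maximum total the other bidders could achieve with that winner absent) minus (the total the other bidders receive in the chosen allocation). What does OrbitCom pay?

Efficient allocation: Pulse→Band B ($930M), OrbitCom→Band C ($611M), Solara→Band A ($763M); total welfare W = $2304M.
OrbitCom receives Band C at value $611M, so the others get W − 611 = $1693M.
Without OrbitCom: best allocation of the remaining 2 bidders over all 3 bands is Pulse→Band C ($947M), Solara→Band A ($763M), total $1710M.
VCG payment = (others' best without OrbitCom) − (others' welfare with OrbitCom) = 1710 − 1693 = $17M.

OrbitCom pays $17M.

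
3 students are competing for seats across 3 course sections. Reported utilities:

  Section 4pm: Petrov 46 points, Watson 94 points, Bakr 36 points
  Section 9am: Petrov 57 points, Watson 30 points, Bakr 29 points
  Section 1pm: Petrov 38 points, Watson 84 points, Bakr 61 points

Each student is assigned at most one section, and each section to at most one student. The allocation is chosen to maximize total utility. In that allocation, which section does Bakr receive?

Optimal: Petrov→Section 9am (57 points), Watson→Section 4pm (94 points), Bakr→Section 1pm (61 points) — total 57+94+61 = 212 points.

Bakr receives Section 1pm.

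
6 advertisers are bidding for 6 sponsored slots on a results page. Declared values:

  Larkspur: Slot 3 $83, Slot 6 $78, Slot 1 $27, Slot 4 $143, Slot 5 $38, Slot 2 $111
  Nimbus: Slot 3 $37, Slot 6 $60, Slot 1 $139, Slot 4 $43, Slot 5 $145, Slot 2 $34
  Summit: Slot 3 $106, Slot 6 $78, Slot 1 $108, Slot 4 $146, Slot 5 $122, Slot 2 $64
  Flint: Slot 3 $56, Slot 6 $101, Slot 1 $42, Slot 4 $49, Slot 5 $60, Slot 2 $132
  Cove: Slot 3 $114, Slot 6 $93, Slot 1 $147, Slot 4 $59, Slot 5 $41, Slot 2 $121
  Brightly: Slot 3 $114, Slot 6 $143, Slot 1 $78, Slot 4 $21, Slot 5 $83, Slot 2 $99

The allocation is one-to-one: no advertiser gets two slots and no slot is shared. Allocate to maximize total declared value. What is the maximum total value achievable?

This is a one-to-one assignment (maximum-weight bipartite matching).
Optimal: Larkspur→Slot 4 ($143), Nimbus→Slot 5 ($145), Summit→Slot 3 ($106), Flint→Slot 2 ($132), Cove→Slot 1 ($147), Brightly→Slot 6 ($143) — total 143+145+106+132+147+143 = $816.
Column-greedy (each slot in turn goes to its best remaining advertiser) gives $713, worse by 103.
Next-best assignment: Larkspur→Slot 3, Nimbus→Slot 5, Summit→Slot 4, Flint→Slot 2, Cove→Slot 1, Brightly→Slot 6 = $796.

Max total: $816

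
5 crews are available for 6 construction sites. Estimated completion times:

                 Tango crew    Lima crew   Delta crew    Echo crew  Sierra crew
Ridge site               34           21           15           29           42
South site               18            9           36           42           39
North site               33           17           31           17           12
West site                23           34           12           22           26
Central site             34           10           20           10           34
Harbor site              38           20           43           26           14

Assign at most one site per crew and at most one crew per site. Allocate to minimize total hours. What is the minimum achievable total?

Treat this as an assignment problem: match each crew to one site.
Optimal: Tango crew→West site (23 hours), Lima crew→South site (9 hours), Delta crew→Ridge site (15 hours), Echo crew→Central site (10 hours), Sierra crew→North site (12 hours) — total 23+9+15+10+12 = 69 hours.
Min-entry greedy (repeatedly take the single cheapest remaining cell) gives 77 hours, worse by 8.
Swapping Delta crew↔Echo crew (Delta crew→Central site 20 hours, Echo crew→Ridge site 29 hours) adds 24.

Minimum total: 69 hours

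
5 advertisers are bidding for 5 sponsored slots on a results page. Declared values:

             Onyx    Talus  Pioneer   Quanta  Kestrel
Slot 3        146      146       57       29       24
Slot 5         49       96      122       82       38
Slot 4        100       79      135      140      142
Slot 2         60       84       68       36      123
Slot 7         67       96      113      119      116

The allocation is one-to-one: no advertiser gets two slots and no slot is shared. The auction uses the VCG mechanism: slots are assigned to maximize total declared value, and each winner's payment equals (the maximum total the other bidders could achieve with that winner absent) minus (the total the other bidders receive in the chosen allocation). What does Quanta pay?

Efficient allocation: Onyx→Slot 3 ($146), Talus→Slot 7 ($96), Pioneer→Slot 5 ($122), Quanta→Slot 4 ($140), Kestrel→Slot 2 ($123); total welfare W = $627.
Quanta receives Slot 4 at value $140, so the others get W − 140 = $487.
Without Quanta: best allocation of the remaining 4 bidders over all 5 slots is Onyx→Slot 3 ($146), Talus→Slot 7 ($96), Pioneer→Slot 5 ($122), Kestrel→Slot 4 ($142), total $506.
VCG payment = (others' best without Quanta) − (others' welfare with Quanta) = 506 − 487 = $19.

Quanta pays $19.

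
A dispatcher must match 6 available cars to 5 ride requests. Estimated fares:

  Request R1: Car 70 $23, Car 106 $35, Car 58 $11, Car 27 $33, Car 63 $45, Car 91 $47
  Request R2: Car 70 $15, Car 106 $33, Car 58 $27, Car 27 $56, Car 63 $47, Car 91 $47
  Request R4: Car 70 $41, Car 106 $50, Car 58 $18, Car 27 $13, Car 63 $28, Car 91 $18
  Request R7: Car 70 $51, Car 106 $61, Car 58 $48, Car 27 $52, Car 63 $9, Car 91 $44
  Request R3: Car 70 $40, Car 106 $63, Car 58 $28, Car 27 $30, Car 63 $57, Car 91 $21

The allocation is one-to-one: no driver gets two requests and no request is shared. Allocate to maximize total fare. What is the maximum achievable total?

Optimal: Car 91→Request R1 ($47), Car 27→Request R2 ($56), Car 70→Request R4 ($41), Car 106→Request R7 ($61), Car 63→Request R3 ($57) — total 47+56+41+61+57 = $262.
Column-greedy (each request in turn goes to its best remaining driver) gives $261, worse by 1.

Maximum total: $262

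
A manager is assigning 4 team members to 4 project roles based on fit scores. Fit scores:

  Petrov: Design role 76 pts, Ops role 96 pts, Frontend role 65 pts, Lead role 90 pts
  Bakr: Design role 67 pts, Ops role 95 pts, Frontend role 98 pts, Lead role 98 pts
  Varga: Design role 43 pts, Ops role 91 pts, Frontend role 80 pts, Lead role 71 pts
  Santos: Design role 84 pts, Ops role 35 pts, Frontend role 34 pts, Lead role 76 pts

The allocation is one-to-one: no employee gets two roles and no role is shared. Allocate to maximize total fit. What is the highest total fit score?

Optimal: Petrov→Lead role (90 pts), Bakr→Frontend role (98 pts), Varga→Ops role (91 pts), Santos→Design role (84 pts) — total 90+98+91+84 = 363 pts.
Column-greedy (each role in turn goes to its best remaining employee) gives 349 pts, worse by 14.
Next-best assignment: Petrov→Ops role, Bakr→Lead role, Varga→Frontend role, Santos→Design role = 358 pts.

Maximum total: 363 pts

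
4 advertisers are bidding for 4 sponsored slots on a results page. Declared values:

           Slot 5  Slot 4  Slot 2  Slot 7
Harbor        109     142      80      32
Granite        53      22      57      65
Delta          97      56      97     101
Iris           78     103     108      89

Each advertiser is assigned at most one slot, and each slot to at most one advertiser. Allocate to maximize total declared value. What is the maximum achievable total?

Maximum total: $412

Treat this as an assignment problem: match each advertiser to one slot.
Optimal: Harbor→Slot 4 ($142), Granite→Slot 7 ($65), Delta→Slot 5 ($97), Iris→Slot 2 ($108) — total 142+65+97+108 = $412.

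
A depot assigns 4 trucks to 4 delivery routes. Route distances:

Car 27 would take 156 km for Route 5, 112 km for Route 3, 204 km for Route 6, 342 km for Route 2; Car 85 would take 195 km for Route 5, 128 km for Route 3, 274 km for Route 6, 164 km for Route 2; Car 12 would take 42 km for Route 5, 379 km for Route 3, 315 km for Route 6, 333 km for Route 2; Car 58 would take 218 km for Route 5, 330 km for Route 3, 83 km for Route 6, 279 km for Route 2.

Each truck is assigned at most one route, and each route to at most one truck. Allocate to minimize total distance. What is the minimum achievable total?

This is a one-to-one assignment (minimum-cost bipartite matching).
Optimal: Car 27→Route 3 (112 km), Car 85→Route 2 (164 km), Car 12→Route 5 (42 km), Car 58→Route 6 (83 km) — total 112+164+42+83 = 401 km.
Swapping Car 58↔Car 12 (Car 58→Route 5 218 km, Car 12→Route 6 315 km) adds 408.

Minimum total: 401 km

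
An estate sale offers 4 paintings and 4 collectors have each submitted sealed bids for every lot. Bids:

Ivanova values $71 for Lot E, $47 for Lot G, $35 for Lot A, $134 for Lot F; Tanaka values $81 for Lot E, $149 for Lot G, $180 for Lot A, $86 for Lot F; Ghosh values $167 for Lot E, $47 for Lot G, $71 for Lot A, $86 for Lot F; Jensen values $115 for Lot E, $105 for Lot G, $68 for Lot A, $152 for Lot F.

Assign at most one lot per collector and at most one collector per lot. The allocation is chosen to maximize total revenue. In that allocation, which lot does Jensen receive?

This is the linear assignment problem.
Optimal: Ivanova→Lot F ($134), Tanaka→Lot A ($180), Ghosh→Lot E ($167), Jensen→Lot G ($105) — total 134+180+167+105 = $586.
Jensen's own top lot is Lot F ($152), but forcing Jensen→Lot F and reassigning the rest optimally gives only $546 — worse by 40.

Jensen receives Lot G.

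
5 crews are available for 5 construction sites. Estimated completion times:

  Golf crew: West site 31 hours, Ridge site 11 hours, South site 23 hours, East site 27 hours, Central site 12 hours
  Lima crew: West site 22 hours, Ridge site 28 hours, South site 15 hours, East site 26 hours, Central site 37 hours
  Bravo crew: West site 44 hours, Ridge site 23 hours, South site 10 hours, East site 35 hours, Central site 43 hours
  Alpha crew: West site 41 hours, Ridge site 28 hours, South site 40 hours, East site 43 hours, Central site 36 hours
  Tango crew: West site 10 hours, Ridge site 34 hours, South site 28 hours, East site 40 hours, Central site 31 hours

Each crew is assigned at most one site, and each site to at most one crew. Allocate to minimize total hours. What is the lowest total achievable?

Treat this as an assignment problem: match each crew to one site.
Optimal: Golf crew→Central site (12 hours), Lima crew→East site (26 hours), Bravo crew→South site (10 hours), Alpha crew→Ridge site (28 hours), Tango crew→West site (10 hours) — total 12+26+10+28+10 = 86 hours.
Min-entry greedy (repeatedly take the single cheapest remaining cell) gives 93 hours, worse by 7.

Min total: 86 hours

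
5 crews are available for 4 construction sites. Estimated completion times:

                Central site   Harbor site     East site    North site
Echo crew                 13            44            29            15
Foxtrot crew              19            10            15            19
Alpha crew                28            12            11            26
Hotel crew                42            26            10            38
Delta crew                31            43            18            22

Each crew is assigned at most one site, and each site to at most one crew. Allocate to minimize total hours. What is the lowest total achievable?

Minimum total: 54 hours

Optimal: Echo crew→Central site (13 hours), Alpha crew→Harbor site (12 hours), Hotel crew→East site (10 hours), Foxtrot crew→North site (19 hours) — total 13+12+10+19 = 54 hours.
Column-greedy (each site in turn goes to its cheapest remaining crew) gives 55 hours, worse by 1.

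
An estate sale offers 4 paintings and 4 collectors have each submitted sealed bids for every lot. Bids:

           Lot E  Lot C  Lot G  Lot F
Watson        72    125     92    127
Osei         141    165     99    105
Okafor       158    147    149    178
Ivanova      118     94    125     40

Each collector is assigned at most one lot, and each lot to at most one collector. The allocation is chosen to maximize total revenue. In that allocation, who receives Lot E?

Optimal: Watson→Lot F ($127), Osei→Lot C ($165), Okafor→Lot E ($158), Ivanova→Lot G ($125) — total 127+165+158+125 = $575.
Swapping Okafor↔Osei (Okafor→Lot C $147, Osei→Lot E $141) loses 35.
Okafor's own top lot is Lot F ($178), but forcing Okafor→Lot F and reassigning the rest optimally gives only $569 — worse by 6.

Okafor receives Lot E.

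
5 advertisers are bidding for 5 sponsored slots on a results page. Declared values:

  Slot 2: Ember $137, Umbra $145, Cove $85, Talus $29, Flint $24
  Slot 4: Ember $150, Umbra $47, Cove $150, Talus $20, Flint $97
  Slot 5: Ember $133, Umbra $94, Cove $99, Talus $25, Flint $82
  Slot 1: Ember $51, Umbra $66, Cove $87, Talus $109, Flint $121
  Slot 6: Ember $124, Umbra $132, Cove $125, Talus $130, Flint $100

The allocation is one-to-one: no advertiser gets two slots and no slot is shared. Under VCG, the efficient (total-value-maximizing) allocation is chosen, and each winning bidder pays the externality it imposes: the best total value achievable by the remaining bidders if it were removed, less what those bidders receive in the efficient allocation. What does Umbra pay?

Efficient allocation: Ember→Slot 5 ($133), Umbra→Slot 2 ($145), Cove→Slot 4 ($150), Talus→Slot 6 ($130), Flint→Slot 1 ($121); total welfare W = $679.
Umbra receives Slot 2 at value $145, so the others get W − 145 = $534.
Without Umbra: best allocation of the remaining 4 bidders over all 5 slots is Ember→Slot 2 ($137), Cove→Slot 4 ($150), Talus→Slot 6 ($130), Flint→Slot 1 ($121), total $538.
VCG payment = (others' best without Umbra) − (others' welfare with Umbra) = 538 − 534 = $4.

Umbra pays $4.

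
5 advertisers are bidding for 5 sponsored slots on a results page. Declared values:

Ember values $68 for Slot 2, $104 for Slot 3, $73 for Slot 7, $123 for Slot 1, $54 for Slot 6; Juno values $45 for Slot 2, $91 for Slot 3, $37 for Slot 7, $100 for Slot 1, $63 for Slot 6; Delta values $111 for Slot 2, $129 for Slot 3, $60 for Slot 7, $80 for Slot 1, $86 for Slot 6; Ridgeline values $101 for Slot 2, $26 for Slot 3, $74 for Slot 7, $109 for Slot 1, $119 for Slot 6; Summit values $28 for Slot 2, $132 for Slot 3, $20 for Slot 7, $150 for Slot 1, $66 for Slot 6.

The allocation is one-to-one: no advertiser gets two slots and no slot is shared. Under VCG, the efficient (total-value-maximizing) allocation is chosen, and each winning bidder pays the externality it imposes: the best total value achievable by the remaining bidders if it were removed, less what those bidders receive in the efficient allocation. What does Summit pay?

Efficient allocation: Ember→Slot 7 ($73), Juno→Slot 3 ($91), Delta→Slot 2 ($111), Ridgeline→Slot 6 ($119), Summit→Slot 1 ($150); total welfare W = $544.
Summit receives Slot 1 at value $150, so the others get W − 150 = $394.
Without Summit: best allocation of the remaining 4 bidders over all 5 slots is Ember→Slot 1 ($123), Juno→Slot 3 ($91), Delta→Slot 2 ($111), Ridgeline→Slot 6 ($119), total $444.
VCG payment = (others' best without Summit) − (others' welfare with Summit) = 444 − 394 = $50.

Summit pays $50.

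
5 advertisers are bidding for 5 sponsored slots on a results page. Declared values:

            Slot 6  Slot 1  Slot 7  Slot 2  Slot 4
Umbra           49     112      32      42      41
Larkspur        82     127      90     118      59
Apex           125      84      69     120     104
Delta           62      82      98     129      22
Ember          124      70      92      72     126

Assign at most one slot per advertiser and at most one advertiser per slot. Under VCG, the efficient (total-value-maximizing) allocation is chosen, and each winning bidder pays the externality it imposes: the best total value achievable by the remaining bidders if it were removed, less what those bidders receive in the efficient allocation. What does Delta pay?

Efficient allocation: Umbra→Slot 1 ($112), Larkspur→Slot 7 ($90), Apex→Slot 6 ($125), Delta→Slot 2 ($129), Ember→Slot 4 ($126); total welfare W = $582.
Delta receives Slot 2 at value $129, so the others get W − 129 = $453.
Without Delta: best allocation of the remaining 4 bidders over all 5 slots is Umbra→Slot 1 ($112), Larkspur→Slot 2 ($118), Apex→Slot 6 ($125), Ember→Slot 4 ($126), total $481.
VCG payment = (others' best without Delta) − (others' welfare with Delta) = 481 − 453 = $28.

Delta pays $28.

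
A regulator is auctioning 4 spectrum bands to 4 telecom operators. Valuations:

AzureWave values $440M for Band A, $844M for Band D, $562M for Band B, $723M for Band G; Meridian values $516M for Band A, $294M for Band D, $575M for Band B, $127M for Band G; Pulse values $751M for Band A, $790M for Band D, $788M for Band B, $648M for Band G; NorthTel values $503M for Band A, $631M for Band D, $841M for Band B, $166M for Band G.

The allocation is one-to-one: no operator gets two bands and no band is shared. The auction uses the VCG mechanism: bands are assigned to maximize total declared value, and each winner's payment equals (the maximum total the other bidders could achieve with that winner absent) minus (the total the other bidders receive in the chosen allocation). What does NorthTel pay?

Efficient allocation: AzureWave→Band G ($723M), Meridian→Band A ($516M), Pulse→Band D ($790M), NorthTel→Band B ($841M); total welfare W = $2870M.
NorthTel receives Band B at value $841M, so the others get W − 841 = $2029M.
Without NorthTel: best allocation of the remaining 3 bidders over all 4 bands is AzureWave→Band D ($844M), Meridian→Band B ($575M), Pulse→Band A ($751M), total $2170M.
VCG payment = (others' best without NorthTel) − (others' welfare with NorthTel) = 2170 − 2029 = $141M.

NorthTel pays $141M.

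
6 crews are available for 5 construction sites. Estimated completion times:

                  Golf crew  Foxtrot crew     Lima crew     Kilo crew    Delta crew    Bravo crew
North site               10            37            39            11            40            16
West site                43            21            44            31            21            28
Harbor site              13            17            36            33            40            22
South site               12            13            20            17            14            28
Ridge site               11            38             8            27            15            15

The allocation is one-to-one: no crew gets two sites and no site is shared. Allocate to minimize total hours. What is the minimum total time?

Optimal: Kilo crew→North site (11 hours), Delta crew→West site (21 hours), Golf crew→Harbor site (13 hours), Foxtrot crew→South site (13 hours), Lima crew→Ridge site (8 hours) — total 11+21+13+13+8 = 66 hours.
Min-entry greedy (repeatedly take the single cheapest remaining cell) gives 74 hours, worse by 8.
Swapping Lima crew↔Kilo crew (Lima crew→North site 39 hours, Kilo crew→Ridge site 27 hours) adds 47.

Min total: 66 hours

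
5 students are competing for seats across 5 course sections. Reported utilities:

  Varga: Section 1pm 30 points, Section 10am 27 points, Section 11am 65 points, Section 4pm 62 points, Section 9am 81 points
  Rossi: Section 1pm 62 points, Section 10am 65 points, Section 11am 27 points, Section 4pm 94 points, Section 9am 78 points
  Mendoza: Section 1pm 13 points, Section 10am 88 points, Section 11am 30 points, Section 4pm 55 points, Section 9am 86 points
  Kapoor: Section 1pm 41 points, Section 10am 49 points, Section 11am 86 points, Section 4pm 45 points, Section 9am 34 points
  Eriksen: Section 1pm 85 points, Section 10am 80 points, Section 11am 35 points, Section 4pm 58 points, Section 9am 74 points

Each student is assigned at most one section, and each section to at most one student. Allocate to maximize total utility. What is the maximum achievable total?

Max total: 434 points

Treat this as an assignment problem: match each student to one section.
Optimal: Varga→Section 9am (81 points), Rossi→Section 4pm (94 points), Mendoza→Section 10am (88 points), Kapoor→Section 11am (86 points), Eriksen→Section 1pm (85 points) — total 81+94+88+86+85 = 434 points.
Next-best assignment: Varga→Section 4pm, Rossi→Section 9am, Mendoza→Section 10am, Kapoor→Section 11am, Eriksen→Section 1pm = 399 points.
Swapping Rossi↔Kapoor (Rossi→Section 11am 27 points, Kapoor→Section 4pm 45 points) loses 108.
Checked against all permutations: 434 points is optimal.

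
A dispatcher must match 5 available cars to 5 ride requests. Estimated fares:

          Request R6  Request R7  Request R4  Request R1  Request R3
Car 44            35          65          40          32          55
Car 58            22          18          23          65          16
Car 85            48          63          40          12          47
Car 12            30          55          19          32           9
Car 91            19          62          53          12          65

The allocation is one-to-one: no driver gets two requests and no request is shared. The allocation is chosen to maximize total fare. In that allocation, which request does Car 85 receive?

This is a one-to-one assignment (maximum-weight bipartite matching).
Optimal: Car 44→Request R3 ($55), Car 58→Request R1 ($65), Car 85→Request R6 ($48), Car 12→Request R7 ($55), Car 91→Request R4 ($53) — total 55+65+48+55+53 = $276.
Max-entry greedy (repeatedly take the single best remaining cell) gives $262, worse by 14.
Next-best assignment: Car 44→Request R4, Car 58→Request R1, Car 85→Request R6, Car 12→Request R7, Car 91→Request R3 = $273.
Car 85's own top request is Request R7 ($63), but forcing Car 85→Request R7 and reassigning the rest optimally gives only $266 — worse by 10.

Car 85 receives Request R6.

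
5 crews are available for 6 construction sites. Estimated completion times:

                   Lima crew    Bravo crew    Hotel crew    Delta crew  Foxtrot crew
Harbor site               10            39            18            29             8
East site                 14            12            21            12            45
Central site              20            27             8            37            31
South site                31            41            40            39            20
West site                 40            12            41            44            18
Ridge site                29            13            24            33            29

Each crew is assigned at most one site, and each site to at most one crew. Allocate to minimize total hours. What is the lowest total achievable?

This is a one-to-one assignment (minimum-cost bipartite matching).
Optimal: Lima crew→Harbor site (10 hours), Bravo crew→Ridge site (13 hours), Hotel crew→Central site (8 hours), Delta crew→East site (12 hours), Foxtrot crew→West site (18 hours) — total 10+13+8+12+18 = 61 hours.
Row-greedy (each crew in turn takes its cheapest remaining site) gives 81 hours, worse by 20.
Next-best assignment: Lima crew→Harbor site, Bravo crew→West site, Hotel crew→Central site, Delta crew→East site, Foxtrot crew→South site = 62 hours.

Min total: 61 hours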